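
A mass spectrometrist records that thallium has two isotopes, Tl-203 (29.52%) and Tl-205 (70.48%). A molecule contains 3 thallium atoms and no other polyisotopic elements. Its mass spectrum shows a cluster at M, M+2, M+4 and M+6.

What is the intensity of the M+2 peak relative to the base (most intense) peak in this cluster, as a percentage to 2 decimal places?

Term probabilities: M 0.0257, M+2 0.1843, M+4 0.4399, M+6 0.3501. Base peak = M+4.
P(M+4) = C(3,2) × 0.2952^1 × 0.7048^2 = 3 × 0.2952 × 0.49674304 = 0.439916 (base)
P(M+2) = C(3,1) × 0.2952^2 × 0.7048^1 = 3 × 0.08714304 × 0.7048 = 0.184255
Relative intensity = 0.184255 / 0.439916 × 100 = 41.88

41.88%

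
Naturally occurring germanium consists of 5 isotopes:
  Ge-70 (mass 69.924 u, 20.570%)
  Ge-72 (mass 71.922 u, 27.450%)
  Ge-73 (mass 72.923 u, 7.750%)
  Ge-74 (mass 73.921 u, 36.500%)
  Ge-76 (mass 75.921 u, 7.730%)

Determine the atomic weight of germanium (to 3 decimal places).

Weight each isotope mass by its fractional abundance: 0.20570 × 69.924 + 0.27450 × 71.922 + 0.07750 × 72.923 + 0.36500 × 73.921 + 0.07730 × 75.921
= 14.3834 + 19.7426 + 5.6515 + 26.9812 + 5.8687 = 72.6274 u

72.627 u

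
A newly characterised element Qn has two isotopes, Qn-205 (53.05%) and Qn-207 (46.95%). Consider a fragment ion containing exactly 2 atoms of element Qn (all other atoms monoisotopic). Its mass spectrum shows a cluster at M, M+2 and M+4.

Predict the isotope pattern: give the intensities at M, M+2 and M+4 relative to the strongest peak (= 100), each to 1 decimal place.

Each Qn atom is independently Qn-205 (p = 0.5305) or Qn-207 (q = 0.4695); the cluster is the binomial expansion (p + q)^2.
P(M) = 0.5305^2 = 0.281430
P(M+2) = 2 × 0.5305^1 × 0.4695^1 = 0.498140
P(M+4) = 0.4695^2 = 0.220430
The M+2 peak is largest (0.498140); scaling to 100 gives 56.5 : 100.0 : 44.3.

56.5 : 100.0 : 44.3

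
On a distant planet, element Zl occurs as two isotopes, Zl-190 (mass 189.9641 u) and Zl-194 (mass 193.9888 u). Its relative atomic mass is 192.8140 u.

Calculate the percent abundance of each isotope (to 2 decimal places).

Zl-190: 29.19%, Zl-194: 70.81%

With x = fraction of Zl-190 (so Zl-194 is 1 − x):
189.9641·x + 193.9888·(1 − x) = 192.8140
(189.9641 − 193.9888)·x = 192.8140 − 193.9888
x = -1.1748 / -4.0247 = 0.29190 → 29.19% Zl-190, 70.81% Zl-194.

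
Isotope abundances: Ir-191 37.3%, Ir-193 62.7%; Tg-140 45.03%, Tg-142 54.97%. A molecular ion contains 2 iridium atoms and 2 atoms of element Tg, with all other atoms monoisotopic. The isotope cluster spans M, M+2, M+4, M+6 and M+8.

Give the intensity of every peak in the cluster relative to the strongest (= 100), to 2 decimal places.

Iridium pattern (n=2): 0.139129 : 0.467742 : 0.393129
Element Tg pattern (n=2): 0.20277009 : 0.49505982 : 0.30217009
Convolve the two distributions (both contribute in 2-u steps):
  M: 0.139129×0.20277009 = 0.028211
  M+2: 0.139129×0.49505982 + 0.467742×0.20277009 = 0.163721
  M+4: 0.139129×0.30217009 + 0.467742×0.49505982 + 0.393129×0.20277009 = 0.353316
  M+6: 0.467742×0.30217009 + 0.393129×0.49505982 = 0.335960
  M+8: 0.393129×0.30217009 = 0.118792
Scale to base peak (0.353316) = 100: 7.98 : 46.34 : 100.00 : 95.09 : 33.62

7.98 : 46.34 : 100.00 : 95.09 : 33.62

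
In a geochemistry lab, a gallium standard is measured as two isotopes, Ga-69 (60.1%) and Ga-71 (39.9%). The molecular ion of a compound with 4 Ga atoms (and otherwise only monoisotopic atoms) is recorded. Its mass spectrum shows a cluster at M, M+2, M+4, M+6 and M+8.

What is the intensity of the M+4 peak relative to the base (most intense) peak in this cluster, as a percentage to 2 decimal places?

(0.601 + 0.399)^4 gives M 0.1305, M+2 0.3465, M+4 0.3450, M+6 0.1527, M+8 0.0253; the largest is M+2.
P(M+2) = C(4,1) × 0.601^3 × 0.399^1 = 4 × 0.2170818 × 0.3990 = 0.346463 (base)
P(M+4) = C(4,2) × 0.601^2 × 0.399^2 = 6 × 0.361201 × 0.159201 = 0.345021
Relative intensity = 0.345021 / 0.346463 × 100 = 99.58

99.58%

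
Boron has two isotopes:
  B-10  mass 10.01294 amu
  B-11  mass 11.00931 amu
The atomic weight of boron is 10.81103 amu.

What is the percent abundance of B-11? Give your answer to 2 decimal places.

With x = fraction of B-10 (so B-11 is 1 − x):
10.01294·x + 11.00931·(1 − x) = 10.81103
(10.01294 − 11.00931)·x = 10.81103 − 11.00931
x = -0.19828 / -0.99637 = 0.19900 → 19.90% B-10, 80.10% B-11.

80.10%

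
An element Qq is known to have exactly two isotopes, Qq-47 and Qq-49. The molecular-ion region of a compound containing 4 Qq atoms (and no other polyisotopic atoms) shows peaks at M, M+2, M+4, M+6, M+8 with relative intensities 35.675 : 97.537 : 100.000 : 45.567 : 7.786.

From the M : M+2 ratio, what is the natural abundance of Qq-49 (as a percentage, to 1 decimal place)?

Let p = fractional abundance of Qq-47. I(M+2)/I(M) = [C(4,1)·p^3·(1−p)] / p^4 = 4·(1−p)/p = 97.537/35.675 = 2.7340
(1−p)/p = 2.7340/4 = 0.6835  ⇒  p = 1/(1 + 0.6835) = 0.5940
Qq-47: 59.4%, Qq-49: 40.6%.

40.6%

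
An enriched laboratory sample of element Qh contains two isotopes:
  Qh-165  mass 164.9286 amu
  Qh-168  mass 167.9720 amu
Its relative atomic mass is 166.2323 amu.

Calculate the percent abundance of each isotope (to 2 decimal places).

Qh-165: 57.16%, Qh-168: 42.84%

Writing the weighted mean with unknown fraction x of Qh-165:
164.9286·x + 167.9720·(1 − x) = 166.2323
(164.9286 − 167.9720)·x = 166.2323 − 167.9720
x = -1.7397 / -3.0434 = 0.57163 → 57.16% Qh-165, 42.84% Qh-168.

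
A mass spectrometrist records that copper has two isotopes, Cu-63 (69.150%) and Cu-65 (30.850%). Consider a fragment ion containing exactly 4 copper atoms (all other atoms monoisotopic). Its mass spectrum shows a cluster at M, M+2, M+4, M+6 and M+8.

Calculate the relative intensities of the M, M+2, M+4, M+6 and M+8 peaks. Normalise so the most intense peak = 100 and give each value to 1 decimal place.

The 4 Cu atoms are independent, so intensities follow the terms of (0.69150 + 0.30850)^4.
P(M) = 0.69150^4 = 0.228649
P(M+2) = 4 × 0.69150^3 × 0.30850^1 = 0.408030
P(M+4) = 6 × 0.69150^2 × 0.30850^2 = 0.273052
P(M+6) = 4 × 0.69150^1 × 0.30850^3 = 0.081212
P(M+8) = 0.30850^4 = 0.009058
The M+2 peak is largest (0.408030); scaling to 100 gives 56.0 : 100.0 : 66.9 : 19.9 : 2.2.

56.0 : 100.0 : 66.9 : 19.9 : 2.2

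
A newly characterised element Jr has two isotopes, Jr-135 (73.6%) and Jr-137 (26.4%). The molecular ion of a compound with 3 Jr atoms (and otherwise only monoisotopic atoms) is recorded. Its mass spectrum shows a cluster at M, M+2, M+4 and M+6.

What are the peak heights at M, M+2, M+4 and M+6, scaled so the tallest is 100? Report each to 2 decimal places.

Expanding (0.736 + 0.264)^3:
P(M) = 0.736^3 = 0.398688
P(M+2) = 3 × 0.736^2 × 0.264^1 = 0.429023
P(M+4) = 3 × 0.736^1 × 0.264^2 = 0.153889
P(M+6) = 0.264^3 = 0.018400
The M+2 peak is largest (0.429023); scaling to 100 gives 92.93 : 100.00 : 35.87 : 4.29.

92.93 : 100.00 : 35.87 : 4.29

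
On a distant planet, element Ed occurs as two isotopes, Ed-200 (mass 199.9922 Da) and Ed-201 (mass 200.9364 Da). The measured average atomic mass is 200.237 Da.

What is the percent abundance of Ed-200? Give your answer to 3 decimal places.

74.073%

Let x be the fractional abundance of Ed-200; then Ed-201 has abundance 1 − x.
199.9922·x + 200.9364·(1 − x) = 200.237
(199.9922 − 200.9364)·x = 200.237 − 200.9364
x = -0.6994 / -0.9442 = 0.74073 → 74.073% Ed-200, 25.927% Ed-201.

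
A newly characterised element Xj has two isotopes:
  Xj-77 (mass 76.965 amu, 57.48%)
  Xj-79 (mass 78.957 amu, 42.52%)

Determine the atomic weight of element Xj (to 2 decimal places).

Weight each isotope mass by its fractional abundance: 0.5748 × 76.965 + 0.4252 × 78.957
= 44.2395 + 33.5725 = 77.8120 amu

77.81 amu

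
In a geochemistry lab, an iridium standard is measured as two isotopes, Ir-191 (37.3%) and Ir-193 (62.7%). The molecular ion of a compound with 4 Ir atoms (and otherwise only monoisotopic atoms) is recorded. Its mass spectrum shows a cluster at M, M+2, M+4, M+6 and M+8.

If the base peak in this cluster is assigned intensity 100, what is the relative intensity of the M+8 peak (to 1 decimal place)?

42.0

(0.373 + 0.627)^4 gives M 0.0194, M+2 0.1302, M+4 0.3282, M+6 0.3678, M+8 0.1546; the largest is M+6.
P(M+6) = C(4,3) × 0.373^1 × 0.627^3 = 4 × 0.3730 × 0.24649188 = 0.367766 (base)
P(M+8) = C(4,4) × 0.373^0 × 0.627^4 = 1 × 1.0000 × 0.15455041 = 0.154550
Relative intensity = 0.154550 / 0.367766 × 100 = 42.0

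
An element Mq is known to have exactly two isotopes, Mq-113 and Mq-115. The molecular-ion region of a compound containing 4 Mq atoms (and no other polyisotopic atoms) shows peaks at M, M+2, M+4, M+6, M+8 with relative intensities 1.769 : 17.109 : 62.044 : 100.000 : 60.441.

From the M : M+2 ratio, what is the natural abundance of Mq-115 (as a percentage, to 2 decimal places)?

70.74%

Write p for the Mq-113 fraction. I(M+2)/I(M) = [C(4,1)·p^3·(1−p)] / p^4 = 4·(1−p)/p = 17.109/1.769 = 9.6716
(1−p)/p = 9.6716/4 = 2.4179  ⇒  p = 1/(1 + 2.4179) = 0.2926
Mq-113: 29.26%, Mq-115: 70.74%.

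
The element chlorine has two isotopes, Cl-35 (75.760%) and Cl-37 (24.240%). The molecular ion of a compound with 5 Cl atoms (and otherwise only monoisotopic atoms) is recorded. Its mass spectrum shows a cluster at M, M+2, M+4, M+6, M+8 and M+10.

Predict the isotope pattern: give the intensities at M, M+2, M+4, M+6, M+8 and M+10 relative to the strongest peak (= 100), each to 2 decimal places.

Expanding (0.75760 + 0.24240)^5:
P(M) = 0.75760^5 = 0.249574
P(M+2) = 5 × 0.75760^4 × 0.24240^1 = 0.399266
P(M+4) = 10 × 0.75760^3 × 0.24240^2 = 0.255497
P(M+6) = 10 × 0.75760^2 × 0.24240^3 = 0.081748
P(M+8) = 5 × 0.75760^1 × 0.24240^4 = 0.013078
P(M+10) = 0.24240^5 = 0.000837
The M+2 peak is largest (0.399266); scaling to 100 gives 62.51 : 100.00 : 63.99 : 20.47 : 3.28 : 0.21.

62.51 : 100.00 : 63.99 : 20.47 : 3.28 : 0.21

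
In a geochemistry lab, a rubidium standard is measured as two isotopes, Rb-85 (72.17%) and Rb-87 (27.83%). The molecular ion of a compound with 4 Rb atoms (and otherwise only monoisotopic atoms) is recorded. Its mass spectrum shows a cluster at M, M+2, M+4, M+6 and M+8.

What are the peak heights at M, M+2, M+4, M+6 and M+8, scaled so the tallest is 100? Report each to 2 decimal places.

64.83 : 100.00 : 57.84 : 14.87 : 1.43

The 4 Rb atoms are independent, so intensities follow the terms of (0.7217 + 0.2783)^4.
P(M) = 0.7217^4 = 0.271286
P(M+2) = 4 × 0.7217^3 × 0.2783^1 = 0.418450
P(M+4) = 6 × 0.7217^2 × 0.2783^2 = 0.242042
P(M+6) = 4 × 0.7217^1 × 0.2783^3 = 0.062224
P(M+8) = 0.2783^4 = 0.005999
The M+2 peak is largest (0.418450); scaling to 100 gives 64.83 : 100.00 : 57.84 : 14.87 : 1.43.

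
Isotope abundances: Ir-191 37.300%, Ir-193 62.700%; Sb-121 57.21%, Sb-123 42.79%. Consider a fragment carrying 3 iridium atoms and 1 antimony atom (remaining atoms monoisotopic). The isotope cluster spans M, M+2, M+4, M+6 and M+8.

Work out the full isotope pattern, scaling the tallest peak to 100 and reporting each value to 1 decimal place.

8.2 : 47.3 : 100.0 : 90.5 : 29.0

Iridium pattern (n=3): 0.05189512 : 0.26170165 : 0.43991135 : 0.24649188
Antimony pattern (n=1): 0.5721 : 0.4279
Convolve the two distributions (both contribute in 2-u steps):
  M: 0.05189512×0.5721 = 0.029689
  M+2: 0.05189512×0.4279 + 0.26170165×0.5721 = 0.171925
  M+4: 0.26170165×0.4279 + 0.43991135×0.5721 = 0.363655
  M+6: 0.43991135×0.4279 + 0.24649188×0.5721 = 0.329256
  M+8: 0.24649188×0.4279 = 0.105474
Scale to base peak (0.363655) = 100: 8.2 : 47.3 : 100.0 : 90.5 : 29.0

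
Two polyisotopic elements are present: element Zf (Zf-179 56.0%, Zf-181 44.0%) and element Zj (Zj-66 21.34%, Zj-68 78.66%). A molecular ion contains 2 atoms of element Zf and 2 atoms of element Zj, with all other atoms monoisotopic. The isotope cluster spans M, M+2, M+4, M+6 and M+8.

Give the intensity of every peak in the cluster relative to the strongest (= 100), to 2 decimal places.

Element Zf pattern (n=2): 0.3136 : 0.4928 : 0.1936
Element Zj pattern (n=2): 0.04553956 : 0.33572088 : 0.61873956
Convolve the two distributions (both contribute in 2-u steps):
  M: 0.3136×0.04553956 = 0.014281
  M+2: 0.3136×0.33572088 + 0.4928×0.04553956 = 0.127724
  M+4: 0.3136×0.61873956 + 0.4928×0.33572088 + 0.1936×0.04553956 = 0.368296
  M+6: 0.4928×0.61873956 + 0.1936×0.33572088 = 0.369910
  M+8: 0.1936×0.61873956 = 0.119788
Scale to base peak (0.369910) = 100: 3.86 : 34.53 : 99.56 : 100.00 : 32.38

3.86 : 34.53 : 99.56 : 100.00 : 32.38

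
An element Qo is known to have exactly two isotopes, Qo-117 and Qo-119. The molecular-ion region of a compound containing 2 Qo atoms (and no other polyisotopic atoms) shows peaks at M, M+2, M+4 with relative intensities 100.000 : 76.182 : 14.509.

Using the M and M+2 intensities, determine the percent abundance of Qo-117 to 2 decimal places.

72.42%

Let p = fractional abundance of Qo-117. I(M+2)/I(M) = [C(2,1)·p^1·(1−p)] / p^2 = 2·(1−p)/p = 76.182/100.000 = 0.7618
(1−p)/p = 0.7618/2 = 0.3809  ⇒  p = 1/(1 + 0.3809) = 0.7242
Qo-117: 72.42%, Qo-119: 27.58%.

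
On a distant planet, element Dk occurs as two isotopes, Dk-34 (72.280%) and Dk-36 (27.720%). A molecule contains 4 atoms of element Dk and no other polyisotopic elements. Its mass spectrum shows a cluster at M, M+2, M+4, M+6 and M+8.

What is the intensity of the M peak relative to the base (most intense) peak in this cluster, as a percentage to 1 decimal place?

(0.72280 + 0.27720)^4 gives M 0.2729, M+2 0.4187, M+4 0.2409, M+6 0.0616, M+8 0.0059; the largest is M+2.
P(M+2) = C(4,1) × 0.72280^3 × 0.27720^1 = 4 × 0.37761952 × 0.2772 = 0.418705 (base)
P(M) = C(4,0) × 0.72280^4 × 0.27720^0 = 1 × 0.27294339 × 1.0000 = 0.272943
Relative intensity = 0.272943 / 0.418705 × 100 = 65.2

65.2%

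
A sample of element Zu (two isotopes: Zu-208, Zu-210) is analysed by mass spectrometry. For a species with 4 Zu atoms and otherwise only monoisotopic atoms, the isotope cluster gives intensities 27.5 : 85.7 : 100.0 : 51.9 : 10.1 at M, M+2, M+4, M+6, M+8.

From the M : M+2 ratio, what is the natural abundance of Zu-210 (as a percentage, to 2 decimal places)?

If p is the fraction of Zu that is Zu-208, then I(M+2)/I(M) = [C(4,1)·p^3·(1−p)] / p^4 = 4·(1−p)/p = 85.7/27.5 = 3.1164
(1−p)/p = 3.1164/4 = 0.7791  ⇒  p = 1/(1 + 0.7791) = 0.5621
Zu-208: 56.21%, Zu-210: 43.79%.

43.79%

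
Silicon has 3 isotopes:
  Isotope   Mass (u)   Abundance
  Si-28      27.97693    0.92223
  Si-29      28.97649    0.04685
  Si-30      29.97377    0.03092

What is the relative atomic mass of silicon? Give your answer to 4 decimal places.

The abundance-weighted mean is 0.92223 × 27.97693 + 0.04685 × 28.97649 + 0.03092 × 29.97377
= 25.801164 + 1.357549 + 0.926789 = 28.085502 u

28.0855 u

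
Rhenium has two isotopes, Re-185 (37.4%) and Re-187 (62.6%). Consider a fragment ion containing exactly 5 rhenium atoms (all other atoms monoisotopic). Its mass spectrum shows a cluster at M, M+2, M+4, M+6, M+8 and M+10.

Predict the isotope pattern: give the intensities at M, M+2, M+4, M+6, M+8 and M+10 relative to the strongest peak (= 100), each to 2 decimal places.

The 5 Re atoms are independent, so intensities follow the terms of (0.374 + 0.626)^5.
P(M) = 0.374^5 = 0.007317
P(M+2) = 5 × 0.374^4 × 0.626^1 = 0.061239
P(M+4) = 10 × 0.374^3 × 0.626^2 = 0.205005
P(M+6) = 10 × 0.374^2 × 0.626^3 = 0.343136
P(M+8) = 5 × 0.374^1 × 0.626^4 = 0.287170
P(M+10) = 0.626^5 = 0.096133
The M+6 peak is largest (0.343136); scaling to 100 gives 2.13 : 17.85 : 59.74 : 100.00 : 83.69 : 28.02.

2.13 : 17.85 : 59.74 : 100.00 : 83.69 : 28.02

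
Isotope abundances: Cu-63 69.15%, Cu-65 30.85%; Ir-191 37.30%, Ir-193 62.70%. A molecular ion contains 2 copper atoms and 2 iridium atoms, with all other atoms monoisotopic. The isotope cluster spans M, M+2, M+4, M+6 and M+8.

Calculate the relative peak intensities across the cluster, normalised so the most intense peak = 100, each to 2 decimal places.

Copper pattern (n=2): 0.47817225 : 0.4266555 : 0.09517225
Iridium pattern (n=2): 0.139129 : 0.467742 : 0.393129
Convolve the two distributions (both contribute in 2-u steps):
  M: 0.47817225×0.139129 = 0.066528
  M+2: 0.47817225×0.467742 + 0.4266555×0.139129 = 0.283021
  M+4: 0.47817225×0.393129 + 0.4266555×0.467742 + 0.09517225×0.139129 = 0.400789
  M+6: 0.4266555×0.393129 + 0.09517225×0.467742 = 0.212247
  M+8: 0.09517225×0.393129 = 0.037415
Scale to base peak (0.400789) = 100: 16.60 : 70.62 : 100.00 : 52.96 : 9.34

16.60 : 70.62 : 100.00 : 52.96 : 9.34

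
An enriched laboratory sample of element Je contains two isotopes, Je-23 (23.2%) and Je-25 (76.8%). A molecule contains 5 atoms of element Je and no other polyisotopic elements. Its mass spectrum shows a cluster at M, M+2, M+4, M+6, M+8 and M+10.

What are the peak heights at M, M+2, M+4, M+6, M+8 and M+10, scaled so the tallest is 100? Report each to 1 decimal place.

0.2 : 2.8 : 18.3 : 60.4 : 100.0 : 66.2

Each Je atom is independently Je-23 (p = 0.232) or Je-25 (q = 0.768); the cluster is the binomial expansion (p + q)^5.
P(M) = 0.232^5 = 0.000672
P(M+2) = 5 × 0.232^4 × 0.768^1 = 0.011125
P(M+4) = 10 × 0.232^3 × 0.768^2 = 0.073652
P(M+6) = 10 × 0.232^2 × 0.768^3 = 0.243815
P(M+8) = 5 × 0.232^1 × 0.768^4 = 0.403555
P(M+10) = 0.768^5 = 0.267181
The M+8 peak is largest (0.403555); scaling to 100 gives 0.2 : 2.8 : 18.3 : 60.4 : 100.0 : 66.2.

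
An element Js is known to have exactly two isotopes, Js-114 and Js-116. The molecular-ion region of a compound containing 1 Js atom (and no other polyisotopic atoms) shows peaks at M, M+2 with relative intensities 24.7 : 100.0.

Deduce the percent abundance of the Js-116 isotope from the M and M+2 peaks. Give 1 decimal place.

If p is the fraction of Js that is Js-114, then I(M+2)/I(M) = [C(1,1)·p^0·(1−p)] / p^1 = 1·(1−p)/p = 100.0/24.7 = 4.0486
(1−p)/p = 4.0486/1 = 4.0486  ⇒  p = 1/(1 + 4.0486) = 0.1981
Js-114: 19.8%, Js-116: 80.2%.

80.2%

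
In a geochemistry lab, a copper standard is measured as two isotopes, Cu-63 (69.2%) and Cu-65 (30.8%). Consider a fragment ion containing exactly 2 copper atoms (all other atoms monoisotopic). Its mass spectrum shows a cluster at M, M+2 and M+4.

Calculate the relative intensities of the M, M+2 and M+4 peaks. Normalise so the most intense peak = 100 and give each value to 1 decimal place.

100.0 : 89.0 : 19.8

Expanding (0.692 + 0.308)^2:
P(M) = 0.692^2 = 0.478864
P(M+2) = 2 × 0.692^1 × 0.308^1 = 0.426272
P(M+4) = 0.308^2 = 0.094864
The M peak is largest (0.478864); scaling to 100 gives 100.0 : 89.0 : 19.8.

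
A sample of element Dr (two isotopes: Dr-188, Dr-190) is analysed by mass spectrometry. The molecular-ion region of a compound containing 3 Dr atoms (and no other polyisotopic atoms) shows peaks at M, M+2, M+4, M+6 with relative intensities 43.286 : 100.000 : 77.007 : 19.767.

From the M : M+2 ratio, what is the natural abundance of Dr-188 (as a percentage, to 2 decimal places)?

56.49%

Let p = fractional abundance of Dr-188. I(M+2)/I(M) = [C(3,1)·p^2·(1−p)] / p^3 = 3·(1−p)/p = 100.000/43.286 = 2.3102
(1−p)/p = 2.3102/3 = 0.7701  ⇒  p = 1/(1 + 0.7701) = 0.5649
Dr-188: 56.49%, Dr-190: 43.51%.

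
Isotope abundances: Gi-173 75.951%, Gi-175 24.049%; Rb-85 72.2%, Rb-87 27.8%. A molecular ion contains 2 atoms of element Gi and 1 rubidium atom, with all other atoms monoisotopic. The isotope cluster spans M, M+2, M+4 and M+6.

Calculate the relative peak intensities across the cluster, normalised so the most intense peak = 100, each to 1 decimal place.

98.2 : 100.0 : 33.8 : 3.8

Element Gi pattern (n=2): 0.57685544 : 0.36530912 : 0.05783544
Rubidium pattern (n=1): 0.7220 : 0.2780
Convolve the two distributions (both contribute in 2-u steps):
  M: 0.57685544×0.7220 = 0.416490
  M+2: 0.57685544×0.2780 + 0.36530912×0.7220 = 0.424119
  M+4: 0.36530912×0.2780 + 0.05783544×0.7220 = 0.143313
  M+6: 0.05783544×0.2780 = 0.016078
Scale to base peak (0.424119) = 100: 98.2 : 100.0 : 33.8 : 3.8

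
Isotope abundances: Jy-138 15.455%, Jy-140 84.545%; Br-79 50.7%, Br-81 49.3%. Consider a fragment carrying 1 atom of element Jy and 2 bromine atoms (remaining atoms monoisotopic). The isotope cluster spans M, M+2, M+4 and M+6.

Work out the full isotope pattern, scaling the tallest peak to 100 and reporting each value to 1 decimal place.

8.6 : 64.0 : 100.0 : 44.7

Element Jy pattern (n=1): 0.15455 : 0.84545
Bromine pattern (n=2): 0.257049 : 0.499902 : 0.243049
Convolve the two distributions (both contribute in 2-u steps):
  M: 0.15455×0.257049 = 0.039727
  M+2: 0.15455×0.499902 + 0.84545×0.257049 = 0.294582
  M+4: 0.15455×0.243049 + 0.84545×0.499902 = 0.460205
  M+6: 0.84545×0.243049 = 0.205486
Scale to base peak (0.460205) = 100: 8.6 : 64.0 : 100.0 : 44.7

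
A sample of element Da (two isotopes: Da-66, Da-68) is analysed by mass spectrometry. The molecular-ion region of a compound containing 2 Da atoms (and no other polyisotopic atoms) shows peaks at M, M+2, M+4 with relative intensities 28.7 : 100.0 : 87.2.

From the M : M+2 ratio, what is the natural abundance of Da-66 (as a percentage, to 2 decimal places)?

36.47%

If p is the fraction of Da that is Da-66, then I(M+2)/I(M) = [C(2,1)·p^1·(1−p)] / p^2 = 2·(1−p)/p = 100.0/28.7 = 3.4843
(1−p)/p = 3.4843/2 = 1.7422  ⇒  p = 1/(1 + 1.7422) = 0.3647
Da-66: 36.47%, Da-68: 63.53%.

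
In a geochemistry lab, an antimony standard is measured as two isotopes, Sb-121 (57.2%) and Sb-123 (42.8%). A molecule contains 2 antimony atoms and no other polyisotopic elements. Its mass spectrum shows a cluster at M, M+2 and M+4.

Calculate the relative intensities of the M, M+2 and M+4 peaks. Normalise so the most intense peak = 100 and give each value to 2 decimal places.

66.82 : 100.00 : 37.41

Each Sb atom is independently Sb-121 (p = 0.572) or Sb-123 (q = 0.428); the cluster is the binomial expansion (p + q)^2.
P(M) = 0.572^2 = 0.327184
P(M+2) = 2 × 0.572^1 × 0.428^1 = 0.489632
P(M+4) = 0.428^2 = 0.183184
The M+2 peak is largest (0.489632); scaling to 100 gives 66.82 : 100.00 : 37.41.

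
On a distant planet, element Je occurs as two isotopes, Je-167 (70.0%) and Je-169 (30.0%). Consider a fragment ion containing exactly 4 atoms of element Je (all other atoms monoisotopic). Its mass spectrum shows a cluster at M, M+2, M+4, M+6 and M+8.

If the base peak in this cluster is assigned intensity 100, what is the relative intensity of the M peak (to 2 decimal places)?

58.33

(0.700 + 0.300)^4 gives M 0.2401, M+2 0.4116, M+4 0.2646, M+6 0.0756, M+8 0.0081; the largest is M+2.
P(M+2) = C(4,1) × 0.700^3 × 0.300^1 = 4 × 0.3430 × 0.3000 = 0.411600 (base)
P(M) = C(4,0) × 0.700^4 × 0.300^0 = 1 × 0.2401 × 1.0000 = 0.240100
Relative intensity = 0.240100 / 0.411600 × 100 = 58.33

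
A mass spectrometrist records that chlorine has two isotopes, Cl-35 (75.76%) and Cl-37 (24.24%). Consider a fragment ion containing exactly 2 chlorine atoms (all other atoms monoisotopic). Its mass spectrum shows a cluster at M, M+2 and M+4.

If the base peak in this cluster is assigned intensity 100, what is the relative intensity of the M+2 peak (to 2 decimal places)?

Term probabilities: M 0.5740, M+2 0.3673, M+4 0.0588. Base peak = M.
P(M) = C(2,0) × 0.7576^2 × 0.2424^0 = 1 × 0.57395776 × 1.0000 = 0.573958 (base)
P(M+2) = C(2,1) × 0.7576^1 × 0.2424^1 = 2 × 0.7576 × 0.2424 = 0.367284
Relative intensity = 0.367284 / 0.573958 × 100 = 63.99

63.99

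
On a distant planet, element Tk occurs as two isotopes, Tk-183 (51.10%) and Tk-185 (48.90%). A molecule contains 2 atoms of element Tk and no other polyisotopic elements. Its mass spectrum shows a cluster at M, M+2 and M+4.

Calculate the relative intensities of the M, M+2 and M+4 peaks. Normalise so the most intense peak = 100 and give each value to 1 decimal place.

Each Tk atom is independently Tk-183 (p = 0.5110) or Tk-185 (q = 0.4890); the cluster is the binomial expansion (p + q)^2.
P(M) = 0.5110^2 = 0.261121
P(M+2) = 2 × 0.5110^1 × 0.4890^1 = 0.499758
P(M+4) = 0.4890^2 = 0.239121
The M+2 peak is largest (0.499758); scaling to 100 gives 52.2 : 100.0 : 47.8.

52.2 : 100.0 : 47.8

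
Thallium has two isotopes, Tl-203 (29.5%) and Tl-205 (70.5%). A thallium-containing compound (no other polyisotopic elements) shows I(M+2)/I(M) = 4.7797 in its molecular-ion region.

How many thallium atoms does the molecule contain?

2

The M+2/M ratio from n Tl atoms is n · q/p = n · 0.705/0.295.
n = 4.7797 × 0.295/0.705 = 2.00 ≈ 2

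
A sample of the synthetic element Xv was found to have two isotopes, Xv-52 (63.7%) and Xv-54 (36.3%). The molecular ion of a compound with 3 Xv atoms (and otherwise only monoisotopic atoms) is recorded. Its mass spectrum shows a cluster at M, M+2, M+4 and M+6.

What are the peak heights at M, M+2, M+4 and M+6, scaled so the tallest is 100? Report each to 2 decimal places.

58.49 : 100.00 : 56.99 : 10.82

Each Xv atom is independently Xv-52 (p = 0.637) or Xv-54 (q = 0.363); the cluster is the binomial expansion (p + q)^3.
P(M) = 0.637^3 = 0.258475
P(M+2) = 3 × 0.637^2 × 0.363^1 = 0.441882
P(M+4) = 3 × 0.637^1 × 0.363^2 = 0.251811
P(M+6) = 0.363^3 = 0.047832
The M+2 peak is largest (0.441882); scaling to 100 gives 58.49 : 100.00 : 56.99 : 10.82.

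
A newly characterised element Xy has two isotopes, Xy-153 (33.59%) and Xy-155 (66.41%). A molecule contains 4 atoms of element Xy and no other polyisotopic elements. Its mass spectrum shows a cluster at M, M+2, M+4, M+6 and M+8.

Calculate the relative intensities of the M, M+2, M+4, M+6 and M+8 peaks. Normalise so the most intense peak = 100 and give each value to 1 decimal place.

3.2 : 25.6 : 75.9 : 100.0 : 49.4

Expanding (0.3359 + 0.6641)^4:
P(M) = 0.3359^4 = 0.012730
P(M+2) = 4 × 0.3359^3 × 0.6641^1 = 0.100675
P(M+4) = 6 × 0.3359^2 × 0.6641^2 = 0.298565
P(M+6) = 4 × 0.3359^1 × 0.6641^3 = 0.393523
P(M+8) = 0.6641^4 = 0.194506
The M+6 peak is largest (0.393523); scaling to 100 gives 3.2 : 25.6 : 75.9 : 100.0 : 49.4.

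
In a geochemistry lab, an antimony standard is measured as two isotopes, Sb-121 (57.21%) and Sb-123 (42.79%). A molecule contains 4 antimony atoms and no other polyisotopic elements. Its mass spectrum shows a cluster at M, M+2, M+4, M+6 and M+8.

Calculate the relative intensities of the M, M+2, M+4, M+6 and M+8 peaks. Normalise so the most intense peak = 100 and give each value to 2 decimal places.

29.79 : 89.13 : 100.00 : 49.86 : 9.32

Expanding (0.5721 + 0.4279)^4:
P(M) = 0.5721^4 = 0.107124
P(M+2) = 4 × 0.5721^3 × 0.4279^1 = 0.320493
P(M+4) = 6 × 0.5721^2 × 0.4279^2 = 0.359567
P(M+6) = 4 × 0.5721^1 × 0.4279^3 = 0.179291
P(M+8) = 0.4279^4 = 0.033525
The M+4 peak is largest (0.359567); scaling to 100 gives 29.79 : 89.13 : 100.00 : 49.86 : 9.32.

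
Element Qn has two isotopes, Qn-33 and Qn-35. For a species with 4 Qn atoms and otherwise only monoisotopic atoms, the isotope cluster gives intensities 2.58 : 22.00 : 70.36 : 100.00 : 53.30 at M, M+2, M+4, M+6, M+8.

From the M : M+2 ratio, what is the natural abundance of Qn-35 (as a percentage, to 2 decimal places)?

Let p = fractional abundance of Qn-33. I(M+2)/I(M) = [C(4,1)·p^3·(1−p)] / p^4 = 4·(1−p)/p = 22.00/2.58 = 8.5271
(1−p)/p = 8.5271/4 = 2.1318  ⇒  p = 1/(1 + 2.1318) = 0.3193
Qn-33: 31.93%, Qn-35: 68.07%.

68.07%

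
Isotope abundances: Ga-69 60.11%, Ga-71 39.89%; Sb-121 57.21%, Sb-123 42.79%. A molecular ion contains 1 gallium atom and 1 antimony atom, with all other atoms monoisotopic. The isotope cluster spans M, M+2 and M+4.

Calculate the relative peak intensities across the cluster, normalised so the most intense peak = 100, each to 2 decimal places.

70.84 : 100.00 : 35.16

Gallium pattern (n=1): 0.6011 : 0.3989
Antimony pattern (n=1): 0.5721 : 0.4279
Convolve the two distributions (both contribute in 2-u steps):
  M: 0.6011×0.5721 = 0.343889
  M+2: 0.6011×0.4279 + 0.3989×0.5721 = 0.485421
  M+4: 0.3989×0.4279 = 0.170689
Scale to base peak (0.485421) = 100: 70.84 : 100.00 : 35.16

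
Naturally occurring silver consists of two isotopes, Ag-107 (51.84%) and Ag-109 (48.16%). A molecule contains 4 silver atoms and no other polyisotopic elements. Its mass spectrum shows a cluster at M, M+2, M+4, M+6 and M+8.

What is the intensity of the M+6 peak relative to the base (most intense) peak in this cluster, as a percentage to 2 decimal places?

Term probabilities: M 0.0722, M+2 0.2684, M+4 0.3740, M+6 0.2316, M+8 0.0538. Base peak = M+4.
P(M+4) = C(4,2) × 0.5184^2 × 0.4816^2 = 6 × 0.26873856 × 0.23193856 = 0.373985 (base)
P(M+6) = C(4,3) × 0.5184^1 × 0.4816^3 = 4 × 0.5184 × 0.11170161 = 0.231624
Relative intensity = 0.231624 / 0.373985 × 100 = 61.93

61.93%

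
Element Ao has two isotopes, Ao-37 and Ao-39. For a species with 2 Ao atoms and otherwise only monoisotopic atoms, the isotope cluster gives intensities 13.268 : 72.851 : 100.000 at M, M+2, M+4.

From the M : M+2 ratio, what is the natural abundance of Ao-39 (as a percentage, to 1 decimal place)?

Let p = fractional abundance of Ao-37. I(M+2)/I(M) = [C(2,1)·p^1·(1−p)] / p^2 = 2·(1−p)/p = 72.851/13.268 = 5.4907
(1−p)/p = 5.4907/2 = 2.7454  ⇒  p = 1/(1 + 2.7454) = 0.2670
Ao-37: 26.7%, Ao-39: 73.3%.

73.3%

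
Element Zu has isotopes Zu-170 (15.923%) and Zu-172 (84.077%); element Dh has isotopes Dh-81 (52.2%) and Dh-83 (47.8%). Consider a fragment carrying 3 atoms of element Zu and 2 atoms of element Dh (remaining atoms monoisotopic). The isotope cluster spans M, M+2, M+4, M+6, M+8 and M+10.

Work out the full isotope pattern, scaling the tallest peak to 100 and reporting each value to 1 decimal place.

0.3 : 5.2 : 33.4 : 92.3 : 100.0 : 36.3

Element Zu pattern (n=3): 0.00403715 : 0.06395113 : 0.33767629 : 0.59433543
Element Dh pattern (n=2): 0.272484 : 0.499032 : 0.228484
Convolve the two distributions (both contribute in 2-u steps):
  M: 0.00403715×0.272484 = 0.001100
  M+2: 0.00403715×0.499032 + 0.06395113×0.272484 = 0.019440
  M+4: 0.00403715×0.228484 + 0.06395113×0.499032 + 0.33767629×0.272484 = 0.124847
  M+6: 0.06395113×0.228484 + 0.33767629×0.499032 + 0.59433543×0.272484 = 0.345070
  M+8: 0.33767629×0.228484 + 0.59433543×0.499032 = 0.373746
  M+10: 0.59433543×0.228484 = 0.135796
Scale to base peak (0.373746) = 100: 0.3 : 5.2 : 33.4 : 92.3 : 100.0 : 36.3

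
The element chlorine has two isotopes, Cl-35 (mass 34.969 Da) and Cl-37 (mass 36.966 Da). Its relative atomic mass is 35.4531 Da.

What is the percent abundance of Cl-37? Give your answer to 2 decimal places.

Let x be the fractional abundance of Cl-35; then Cl-37 has abundance 1 − x.
34.969·x + 36.966·(1 − x) = 35.4531
(34.969 − 36.966)·x = 35.4531 − 36.966
x = -1.5129 / -1.997 = 0.75759 → 75.76% Cl-35, 24.24% Cl-37.

24.24%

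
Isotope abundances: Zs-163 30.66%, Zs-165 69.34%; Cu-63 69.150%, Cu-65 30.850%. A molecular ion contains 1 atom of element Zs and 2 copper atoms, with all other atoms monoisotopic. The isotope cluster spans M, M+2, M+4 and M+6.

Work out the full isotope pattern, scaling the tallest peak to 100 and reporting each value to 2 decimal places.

31.71 : 100.00 : 70.29 : 14.27

Element Zs pattern (n=1): 0.3066 : 0.6934
Copper pattern (n=2): 0.47817225 : 0.4266555 : 0.09517225
Convolve the two distributions (both contribute in 2-u steps):
  M: 0.3066×0.47817225 = 0.146608
  M+2: 0.3066×0.4266555 + 0.6934×0.47817225 = 0.462377
  M+4: 0.3066×0.09517225 + 0.6934×0.4266555 = 0.325023
  M+6: 0.6934×0.09517225 = 0.065992
Scale to base peak (0.462377) = 100: 31.71 : 100.00 : 70.29 : 14.27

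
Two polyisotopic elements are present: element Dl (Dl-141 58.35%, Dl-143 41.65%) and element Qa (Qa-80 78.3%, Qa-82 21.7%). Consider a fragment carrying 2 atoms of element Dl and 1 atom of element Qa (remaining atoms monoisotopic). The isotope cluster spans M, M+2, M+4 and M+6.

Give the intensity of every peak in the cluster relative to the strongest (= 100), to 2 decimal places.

Element Dl pattern (n=2): 0.34047225 : 0.4860555 : 0.17347225
Element Qa pattern (n=1): 0.7830 : 0.2170
Convolve the two distributions (both contribute in 2-u steps):
  M: 0.34047225×0.7830 = 0.266590
  M+2: 0.34047225×0.2170 + 0.4860555×0.7830 = 0.454464
  M+4: 0.4860555×0.2170 + 0.17347225×0.7830 = 0.241303
  M+6: 0.17347225×0.2170 = 0.037643
Scale to base peak (0.454464) = 100: 58.66 : 100.00 : 53.10 : 8.28

58.66 : 100.00 : 53.10 : 8.28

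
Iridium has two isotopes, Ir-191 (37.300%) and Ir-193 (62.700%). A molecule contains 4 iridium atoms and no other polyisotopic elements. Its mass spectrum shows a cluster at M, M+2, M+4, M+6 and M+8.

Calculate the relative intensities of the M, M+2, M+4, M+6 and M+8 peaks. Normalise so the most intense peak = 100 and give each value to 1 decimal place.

Each Ir atom is independently Ir-191 (p = 0.37300) or Ir-193 (q = 0.62700); the cluster is the binomial expansion (p + q)^4.
P(M) = 0.37300^4 = 0.019357
P(M+2) = 4 × 0.37300^3 × 0.62700^1 = 0.130153
P(M+4) = 6 × 0.37300^2 × 0.62700^2 = 0.328174
P(M+6) = 4 × 0.37300^1 × 0.62700^3 = 0.367766
P(M+8) = 0.62700^4 = 0.154550
The M+6 peak is largest (0.367766); scaling to 100 gives 5.3 : 35.4 : 89.2 : 100.0 : 42.0.

5.3 : 35.4 : 89.2 : 100.0 : 42.0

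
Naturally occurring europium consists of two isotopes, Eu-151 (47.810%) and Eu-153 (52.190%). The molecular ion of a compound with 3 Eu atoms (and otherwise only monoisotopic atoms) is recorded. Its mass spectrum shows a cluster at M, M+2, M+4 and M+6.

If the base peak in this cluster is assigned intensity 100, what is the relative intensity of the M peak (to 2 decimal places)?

27.97

Term probabilities: M 0.1093, M+2 0.3579, M+4 0.3907, M+6 0.1422. Base peak = M+4.
P(M+4) = C(3,2) × 0.47810^1 × 0.52190^2 = 3 × 0.4781 × 0.27237961 = 0.390674 (base)
P(M) = C(3,0) × 0.47810^3 × 0.52190^0 = 1 × 0.10928391 × 1.0000 = 0.109284
Relative intensity = 0.109284 / 0.390674 × 100 = 27.97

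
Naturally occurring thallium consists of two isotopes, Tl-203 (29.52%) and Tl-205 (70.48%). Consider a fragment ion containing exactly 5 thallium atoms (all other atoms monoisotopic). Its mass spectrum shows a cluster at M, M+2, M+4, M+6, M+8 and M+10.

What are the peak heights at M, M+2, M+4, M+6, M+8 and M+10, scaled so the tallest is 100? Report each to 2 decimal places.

Each Tl atom is independently Tl-203 (p = 0.2952) or Tl-205 (q = 0.7048); the cluster is the binomial expansion (p + q)^5.
P(M) = 0.2952^5 = 0.002242
P(M+2) = 5 × 0.2952^4 × 0.7048^1 = 0.026761
P(M+4) = 10 × 0.2952^3 × 0.7048^2 = 0.127785
P(M+6) = 10 × 0.2952^2 × 0.7048^3 = 0.305092
P(M+8) = 5 × 0.2952^1 × 0.7048^4 = 0.364208
P(M+10) = 0.7048^5 = 0.173912
The M+8 peak is largest (0.364208); scaling to 100 gives 0.62 : 7.35 : 35.09 : 83.77 : 100.00 : 47.75.

0.62 : 7.35 : 35.09 : 83.77 : 100.00 : 47.75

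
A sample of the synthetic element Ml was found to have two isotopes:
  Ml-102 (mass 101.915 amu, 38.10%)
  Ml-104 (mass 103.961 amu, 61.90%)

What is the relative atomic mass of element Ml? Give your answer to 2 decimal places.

103.18 amu

Average mass = Σ (abundance × isotope mass) = 0.3810 × 101.915 + 0.6190 × 103.961
= 38.8296 + 64.3519 = 103.1815 amu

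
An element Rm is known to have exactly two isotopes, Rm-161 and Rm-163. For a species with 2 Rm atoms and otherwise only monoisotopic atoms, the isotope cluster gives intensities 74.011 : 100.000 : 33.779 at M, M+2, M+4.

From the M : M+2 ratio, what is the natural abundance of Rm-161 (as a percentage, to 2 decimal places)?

Write p for the Rm-161 fraction. I(M+2)/I(M) = [C(2,1)·p^1·(1−p)] / p^2 = 2·(1−p)/p = 100.000/74.011 = 1.3512
(1−p)/p = 1.3512/2 = 0.6756  ⇒  p = 1/(1 + 0.6756) = 0.5968
Rm-161: 59.68%, Rm-163: 40.32%.

59.68%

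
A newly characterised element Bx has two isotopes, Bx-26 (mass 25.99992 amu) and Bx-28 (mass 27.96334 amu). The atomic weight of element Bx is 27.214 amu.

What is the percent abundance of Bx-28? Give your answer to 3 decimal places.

61.835%

Let x be the fractional abundance of Bx-26; then Bx-28 has abundance 1 − x.
25.99992·x + 27.96334·(1 − x) = 27.214
(25.99992 − 27.96334)·x = 27.214 − 27.96334
x = -0.74934 / -1.96342 = 0.38165 → 38.165% Bx-26, 61.835% Bx-28.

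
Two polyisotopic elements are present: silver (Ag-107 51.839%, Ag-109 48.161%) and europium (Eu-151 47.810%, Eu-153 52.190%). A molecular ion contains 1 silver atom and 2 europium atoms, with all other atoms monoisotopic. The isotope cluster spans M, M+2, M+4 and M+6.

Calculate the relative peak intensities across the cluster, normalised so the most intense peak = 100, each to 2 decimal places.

Silver pattern (n=1): 0.51839 : 0.48161
Europium pattern (n=2): 0.22857961 : 0.49904078 : 0.27237961
Convolve the two distributions (both contribute in 2-u steps):
  M: 0.51839×0.22857961 = 0.118493
  M+2: 0.51839×0.49904078 + 0.48161×0.22857961 = 0.368784
  M+4: 0.51839×0.27237961 + 0.48161×0.49904078 = 0.381542
  M+6: 0.48161×0.27237961 = 0.131181
Scale to base peak (0.381542) = 100: 31.06 : 96.66 : 100.00 : 34.38

31.06 : 96.66 : 100.00 : 34.38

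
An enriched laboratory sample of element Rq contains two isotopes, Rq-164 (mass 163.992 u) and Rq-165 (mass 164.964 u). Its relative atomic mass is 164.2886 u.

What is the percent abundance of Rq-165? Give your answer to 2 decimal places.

30.51%

Writing the weighted mean with unknown fraction x of Rq-164:
163.992·x + 164.964·(1 − x) = 164.2886
(163.992 − 164.964)·x = 164.2886 − 164.964
x = -0.6754 / -0.972 = 0.69486 → 69.49% Rq-164, 30.51% Rq-165.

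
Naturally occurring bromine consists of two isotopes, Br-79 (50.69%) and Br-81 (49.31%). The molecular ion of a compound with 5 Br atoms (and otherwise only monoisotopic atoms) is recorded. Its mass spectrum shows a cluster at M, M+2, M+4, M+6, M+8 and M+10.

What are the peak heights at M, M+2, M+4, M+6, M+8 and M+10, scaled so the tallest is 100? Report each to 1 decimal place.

Expanding (0.5069 + 0.4931)^5:
P(M) = 0.5069^5 = 0.033467
P(M+2) = 5 × 0.5069^4 × 0.4931^1 = 0.162777
P(M+4) = 10 × 0.5069^3 × 0.4931^2 = 0.316692
P(M+6) = 10 × 0.5069^2 × 0.4931^3 = 0.308070
P(M+8) = 5 × 0.5069^1 × 0.4931^4 = 0.149842
P(M+10) = 0.4931^5 = 0.029152
The M+4 peak is largest (0.316692); scaling to 100 gives 10.6 : 51.4 : 100.0 : 97.3 : 47.3 : 9.2.

10.6 : 51.4 : 100.0 : 97.3 : 47.3 : 9.2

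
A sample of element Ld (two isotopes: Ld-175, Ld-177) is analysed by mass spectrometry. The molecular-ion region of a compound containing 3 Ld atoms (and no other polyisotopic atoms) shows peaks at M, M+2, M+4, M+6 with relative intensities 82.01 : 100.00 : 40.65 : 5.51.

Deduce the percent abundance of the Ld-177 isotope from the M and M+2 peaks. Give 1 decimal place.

Write p for the Ld-175 fraction. I(M+2)/I(M) = [C(3,1)·p^2·(1−p)] / p^3 = 3·(1−p)/p = 100.00/82.01 = 1.2194
(1−p)/p = 1.2194/3 = 0.4065  ⇒  p = 1/(1 + 0.4065) = 0.7110
Ld-175: 71.1%, Ld-177: 28.9%.

28.9%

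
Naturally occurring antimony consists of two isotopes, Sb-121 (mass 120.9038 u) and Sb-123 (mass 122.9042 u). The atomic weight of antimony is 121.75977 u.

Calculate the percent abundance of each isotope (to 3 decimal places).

Let x be the fractional abundance of Sb-121; then Sb-123 has abundance 1 − x.
120.9038·x + 122.9042·(1 − x) = 121.75977
(120.9038 − 122.9042)·x = 121.75977 − 122.9042
x = -1.14443 / -2.0004 = 0.57210 → 57.210% Sb-121, 42.790% Sb-123.

Sb-121: 57.210%, Sb-123: 42.790%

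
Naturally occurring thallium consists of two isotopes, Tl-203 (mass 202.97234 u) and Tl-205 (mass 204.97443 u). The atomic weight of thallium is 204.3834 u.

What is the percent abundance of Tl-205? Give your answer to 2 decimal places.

70.48%

With x = fraction of Tl-203 (so Tl-205 is 1 − x):
202.97234·x + 204.97443·(1 − x) = 204.3834
(202.97234 − 204.97443)·x = 204.3834 − 204.97443
x = -0.59103 / -2.00209 = 0.29521 → 29.52% Tl-203, 70.48% Tl-205.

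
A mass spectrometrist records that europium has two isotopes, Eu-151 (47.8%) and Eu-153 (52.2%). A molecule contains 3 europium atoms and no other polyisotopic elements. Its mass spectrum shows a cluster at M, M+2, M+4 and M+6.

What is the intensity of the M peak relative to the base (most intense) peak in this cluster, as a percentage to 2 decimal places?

Term probabilities: M 0.1092, M+2 0.3578, M+4 0.3907, M+6 0.1422. Base peak = M+4.
P(M+4) = C(3,2) × 0.478^1 × 0.522^2 = 3 × 0.4780 × 0.272484 = 0.390742 (base)
P(M) = C(3,0) × 0.478^3 × 0.522^0 = 1 × 0.10921535 × 1.0000 = 0.109215
Relative intensity = 0.109215 / 0.390742 × 100 = 27.95

27.95%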